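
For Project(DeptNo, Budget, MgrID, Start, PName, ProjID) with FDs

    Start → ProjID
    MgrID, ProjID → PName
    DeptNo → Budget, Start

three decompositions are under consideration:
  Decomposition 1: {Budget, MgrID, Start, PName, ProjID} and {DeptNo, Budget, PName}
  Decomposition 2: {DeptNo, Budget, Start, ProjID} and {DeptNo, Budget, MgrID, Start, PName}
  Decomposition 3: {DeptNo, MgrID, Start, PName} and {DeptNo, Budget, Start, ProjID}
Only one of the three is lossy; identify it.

Decomposition 1: common = {Budget, PName}, closure = {Budget, PName} → lossy.
Decomposition 2: common = {DeptNo, Budget, Start}, closure = {DeptNo, Budget, Start, ProjID} → lossless.
Decomposition 3: common = {DeptNo, Start}, closure = {DeptNo, Budget, Start, ProjID} → lossless.

Decomposition 1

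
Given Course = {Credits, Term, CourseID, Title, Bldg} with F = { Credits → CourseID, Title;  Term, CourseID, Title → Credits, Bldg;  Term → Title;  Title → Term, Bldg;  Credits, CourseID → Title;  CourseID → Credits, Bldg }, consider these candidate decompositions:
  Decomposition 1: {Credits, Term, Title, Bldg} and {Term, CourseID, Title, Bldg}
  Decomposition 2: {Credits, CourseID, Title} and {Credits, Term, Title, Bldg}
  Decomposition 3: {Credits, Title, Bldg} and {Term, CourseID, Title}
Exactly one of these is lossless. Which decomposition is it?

Decomposition 1: common = {Term, Title, Bldg}, closure = {Term, Title, Bldg} → lossy.
Decomposition 2: common = {Credits, Title}, closure = {Credits, Term, CourseID, Title, Bldg} → lossless.
Decomposition 3: common = {Title}, closure = {Term, Title, Bldg} → lossy.

Decomposition 2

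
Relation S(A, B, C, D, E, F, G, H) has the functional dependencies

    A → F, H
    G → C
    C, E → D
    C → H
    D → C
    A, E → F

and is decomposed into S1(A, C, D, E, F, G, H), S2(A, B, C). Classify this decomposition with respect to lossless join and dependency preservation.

Lossless test: (A, C)⁺ = {A, C, F, H}, which is a superkey of neither fragment — lossy.
Dependency preservation: every FD's attributes lie within a single fragment, so each can be enforced locally — preserved.

lossy but dependency-preserving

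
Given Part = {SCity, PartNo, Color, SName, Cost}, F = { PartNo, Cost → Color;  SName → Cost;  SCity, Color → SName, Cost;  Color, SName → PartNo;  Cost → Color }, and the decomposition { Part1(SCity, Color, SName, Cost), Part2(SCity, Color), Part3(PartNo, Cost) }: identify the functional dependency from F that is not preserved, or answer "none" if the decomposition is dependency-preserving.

Color, SName → PartNo

Check Color, SName → PartNo: no single fragment contains all of {PartNo, Color, SName}, and the restricted closure of {Color, SName} across the fragments never reaches {PartNo}.
PartNo, Cost → Color is preserved.
SName → Cost is preserved.
SCity, Color → SName, Cost is preserved.
Cost → Color is preserved.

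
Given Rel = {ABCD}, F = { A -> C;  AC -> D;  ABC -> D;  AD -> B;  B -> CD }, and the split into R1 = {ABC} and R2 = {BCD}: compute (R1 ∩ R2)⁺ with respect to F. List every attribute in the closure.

BCD

R1 ∩ R2 = {BC}.
B → CD applies, adding D
Closure: {BCD}.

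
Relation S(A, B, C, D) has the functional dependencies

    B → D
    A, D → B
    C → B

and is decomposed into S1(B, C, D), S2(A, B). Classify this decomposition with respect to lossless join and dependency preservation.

lossy and not dependency-preserving

Lossless test: (B)⁺ = {B, D}, which is a superkey of neither fragment — lossy.
Dependency preservation: the restricted closure of {A, D} across the fragments never reaches {B}, so A, D → B cannot be enforced without a join — not preserved.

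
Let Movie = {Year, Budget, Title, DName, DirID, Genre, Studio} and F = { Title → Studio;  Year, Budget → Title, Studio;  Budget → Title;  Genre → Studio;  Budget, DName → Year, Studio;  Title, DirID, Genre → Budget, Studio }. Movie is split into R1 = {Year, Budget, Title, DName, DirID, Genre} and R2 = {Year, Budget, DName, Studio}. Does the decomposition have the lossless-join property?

Common attributes: R1 ∩ R2 = {Year, Budget, DName}.
Closure of {Year, Budget, DName}: Year, Budget → Title, Studio applies, adding Title, Studio. So (Year, Budget, DName)⁺ = {Year, Budget, Title, DName, Studio}.
This closure contains every attribute of R2, so R1 ∩ R2 → R2. The join is lossless.

Yes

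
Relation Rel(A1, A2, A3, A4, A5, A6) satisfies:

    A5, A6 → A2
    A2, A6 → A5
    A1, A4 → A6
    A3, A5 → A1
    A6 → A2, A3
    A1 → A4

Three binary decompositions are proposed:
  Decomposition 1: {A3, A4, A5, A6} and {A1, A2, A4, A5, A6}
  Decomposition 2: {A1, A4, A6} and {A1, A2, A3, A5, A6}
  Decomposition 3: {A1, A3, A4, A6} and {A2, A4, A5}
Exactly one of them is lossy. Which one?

Decomposition 1: common = {A4, A5, A6}, closure = {A1, A2, A3, A4, A5, A6} → lossless.
Decomposition 2: common = {A1, A6}, closure = {A1, A2, A3, A4, A5, A6} → lossless.
Decomposition 3: common = {A4}, closure = {A4} → lossy.

Decomposition 3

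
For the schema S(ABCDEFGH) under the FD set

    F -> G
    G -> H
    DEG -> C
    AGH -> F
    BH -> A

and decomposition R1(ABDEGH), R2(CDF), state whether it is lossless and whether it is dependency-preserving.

lossy and not dependency-preserving

Lossless test: (D)⁺ = {D}, which is a superkey of neither fragment — lossy.
Dependency preservation: the restricted closure of {F} across the fragments never reaches {G}, so F → G cannot be enforced without a join — not preserved.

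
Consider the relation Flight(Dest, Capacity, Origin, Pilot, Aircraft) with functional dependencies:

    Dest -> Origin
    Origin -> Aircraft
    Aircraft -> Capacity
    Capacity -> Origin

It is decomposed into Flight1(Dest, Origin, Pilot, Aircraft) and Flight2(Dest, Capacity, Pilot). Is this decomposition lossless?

Common attributes: Flight1 ∩ Flight2 = {Dest, Pilot}.
Closure of {Dest, Pilot}: Dest → Origin applies, adding Origin; Origin → Aircraft applies, adding Aircraft; Aircraft → Capacity applies, adding Capacity. So (Dest, Pilot)⁺ = {Dest, Capacity, Origin, Pilot, Aircraft}.
This closure contains every attribute of Flight1, so Flight1 ∩ Flight2 → Flight1. The join is lossless.

Yes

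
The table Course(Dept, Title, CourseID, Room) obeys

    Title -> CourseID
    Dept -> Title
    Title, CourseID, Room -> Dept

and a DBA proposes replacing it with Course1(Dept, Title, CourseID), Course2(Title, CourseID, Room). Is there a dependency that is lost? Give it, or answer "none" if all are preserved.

Check Title, CourseID, Room → Dept: no single fragment contains all of {Dept, Title, CourseID, Room}, and the restricted closure of {Title, CourseID, Room} across the fragments never reaches {Dept}.
Title → CourseID is preserved.
Dept → Title is preserved.

Title, CourseID, Room -> Dept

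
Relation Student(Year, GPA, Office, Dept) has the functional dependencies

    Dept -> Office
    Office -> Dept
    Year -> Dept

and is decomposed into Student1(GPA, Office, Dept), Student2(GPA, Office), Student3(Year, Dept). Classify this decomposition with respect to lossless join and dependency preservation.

lossy but dependency-preserving

Lossless test (chase): Rows 1 and 3 agree on Dept; apply Dept→Office and equate their Office entries. Rows 1 and 2 agree on Office; apply Office→Dept and equate their Dept entries. No row becomes fully distinguished — the join is lossy.
Dependency preservation: every FD's attributes lie within a single fragment, so each can be enforced locally — preserved.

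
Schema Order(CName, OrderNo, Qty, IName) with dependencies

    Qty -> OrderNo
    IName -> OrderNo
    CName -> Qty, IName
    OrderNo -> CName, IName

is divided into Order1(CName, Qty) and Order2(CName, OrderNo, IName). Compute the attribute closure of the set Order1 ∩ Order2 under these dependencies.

CName, OrderNo, Qty, IName

Order1 ∩ Order2 = {CName}.
CName → Qty, IName applies, adding Qty, IName
Qty → OrderNo applies, adding OrderNo
Closure: {CName, OrderNo, Qty, IName}.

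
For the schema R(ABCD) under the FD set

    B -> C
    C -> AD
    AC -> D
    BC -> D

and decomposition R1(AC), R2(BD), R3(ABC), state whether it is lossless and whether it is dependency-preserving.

lossless but not dependency-preserving

Lossless test (chase): Rows 2 and 3 agree on B; apply B→C and equate their C entries. Rows 1 and 2 agree on C; apply C→AD and equate their AD entries. Rows 1 and 3 agree on C; apply C→AD and equate their AD entries. Row 2 is now all distinguished symbols — the join is lossless.
Dependency preservation: the restricted closure of {C} across the fragments never reaches {AD}, so C → AD cannot be enforced without a join — not preserved.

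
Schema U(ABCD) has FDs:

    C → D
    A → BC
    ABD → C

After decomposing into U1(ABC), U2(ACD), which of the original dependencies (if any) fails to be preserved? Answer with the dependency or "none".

none

C → D lies within U2.
A → BC lies within U1.
ABD → C: restricted closure across fragments reaches C.
Every dependency is enforceable on the fragments, so the decomposition is dependency-preserving.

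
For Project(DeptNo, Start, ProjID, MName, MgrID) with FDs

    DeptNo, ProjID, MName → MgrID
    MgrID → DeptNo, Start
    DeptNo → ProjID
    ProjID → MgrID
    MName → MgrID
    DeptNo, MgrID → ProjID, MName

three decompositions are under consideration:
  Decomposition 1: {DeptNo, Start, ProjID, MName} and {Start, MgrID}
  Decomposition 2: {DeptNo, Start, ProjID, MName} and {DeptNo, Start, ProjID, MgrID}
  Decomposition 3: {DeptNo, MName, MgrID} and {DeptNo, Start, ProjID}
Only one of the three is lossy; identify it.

Decomposition 1: common = {Start}, closure = {Start} → lossy.
Decomposition 2: common = {DeptNo, Start, ProjID}, closure = {DeptNo, Start, ProjID, MName, MgrID} → lossless.
Decomposition 3: common = {DeptNo}, closure = {DeptNo, Start, ProjID, MName, MgrID} → lossless.

Decomposition 1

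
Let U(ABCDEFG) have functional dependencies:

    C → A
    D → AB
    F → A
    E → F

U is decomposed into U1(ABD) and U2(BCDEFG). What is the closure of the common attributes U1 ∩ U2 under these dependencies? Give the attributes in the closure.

U1 ∩ U2 = {BD}.
D → AB applies, adding A
Closure: {ABD}.

ABD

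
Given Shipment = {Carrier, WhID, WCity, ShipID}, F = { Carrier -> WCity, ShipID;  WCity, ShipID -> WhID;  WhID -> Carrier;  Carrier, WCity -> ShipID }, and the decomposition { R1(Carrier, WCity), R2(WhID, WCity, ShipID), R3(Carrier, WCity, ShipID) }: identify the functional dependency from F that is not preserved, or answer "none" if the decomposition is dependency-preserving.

Carrier → WCity, ShipID lies within R3.
WCity, ShipID → WhID lies within R2.
WhID → Carrier: restricted closure across fragments reaches Carrier.
Carrier, WCity → ShipID lies within R3.
Every dependency is enforceable on the fragments, so the decomposition is dependency-preserving.

none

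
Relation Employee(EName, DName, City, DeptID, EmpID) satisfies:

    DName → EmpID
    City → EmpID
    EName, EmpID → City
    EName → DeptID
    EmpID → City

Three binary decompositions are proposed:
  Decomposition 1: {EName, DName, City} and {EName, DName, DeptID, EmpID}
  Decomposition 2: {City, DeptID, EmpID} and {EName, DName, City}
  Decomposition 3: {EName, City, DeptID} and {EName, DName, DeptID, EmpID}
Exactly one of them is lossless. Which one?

Decomposition 1

Decomposition 1: common = {EName, DName}, closure = {EName, DName, City, DeptID, EmpID} → lossless.
Decomposition 2: common = {City}, closure = {City, EmpID} → lossy.
Decomposition 3: common = {EName, DeptID}, closure = {EName, DeptID} → lossy.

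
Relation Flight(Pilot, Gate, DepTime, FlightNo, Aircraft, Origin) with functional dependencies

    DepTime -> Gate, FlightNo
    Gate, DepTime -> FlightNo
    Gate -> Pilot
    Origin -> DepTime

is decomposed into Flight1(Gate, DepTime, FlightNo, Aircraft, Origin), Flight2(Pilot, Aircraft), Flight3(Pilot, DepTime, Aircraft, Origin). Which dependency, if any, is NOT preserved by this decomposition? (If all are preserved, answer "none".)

Check Gate → Pilot: no single fragment contains all of {Pilot, Gate}, and the restricted closure of {Gate} across the fragments never reaches {Pilot}.
DepTime → Gate, FlightNo is preserved.
Gate, DepTime → FlightNo is preserved.
Origin → DepTime is preserved.

Gate -> Pilot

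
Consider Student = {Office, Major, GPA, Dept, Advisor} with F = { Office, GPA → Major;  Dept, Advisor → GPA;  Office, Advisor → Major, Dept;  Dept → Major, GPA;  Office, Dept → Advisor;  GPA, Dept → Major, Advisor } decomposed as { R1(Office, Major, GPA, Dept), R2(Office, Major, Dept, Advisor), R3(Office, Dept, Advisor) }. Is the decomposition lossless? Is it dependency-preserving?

lossless and dependency-preserving

Lossless test (chase): Rows 2 and 3 agree on Dept, Advisor; apply Dept, Advisor→GPA and equate their GPA entries. Rows 2 and 3 agree on Office, Advisor; apply Office, Advisor→Major, Dept and equate their Major, Dept entries. Rows 1 and 2 agree on Dept; apply Dept→Major, GPA and equate their Major, GPA entries. Rows 1 and 2 agree on Office, Dept; apply Office, Dept→Advisor and equate their Advisor entries. Row 1 is now all distinguished symbols — the join is lossless.
Dependency preservation: Dept, Advisor → GPA; GPA, Dept → Major, Advisor are not contained in any single fragment, but the restricted closure of each left-hand side across the fragments still reaches the right-hand side; the remaining FDs each lie inside some fragment. All dependencies are preserved.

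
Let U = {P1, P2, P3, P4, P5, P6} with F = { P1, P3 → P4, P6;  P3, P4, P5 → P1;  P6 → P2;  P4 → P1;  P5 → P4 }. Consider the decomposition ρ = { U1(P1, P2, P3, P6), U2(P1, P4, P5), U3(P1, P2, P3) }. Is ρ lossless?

No

Chase test. Columns are P1, P2, P3, P4, P5, P6; row i has aⱼ where attribute j ∈ Ui, else bᵢⱼ.
Initial tableau (one row per fragment):
  row 1: a1 a2 a3 b14 b15 a6
  row 2: a1 b22 b23 a4 a5 b26
  row 3: a1 a2 a3 b34 b35 b36
Rows 1 and 3 agree on P1, P3; apply P1, P3→P4, P6 and equate their P4, P6 entries.
No row becomes fully distinguished — the join is lossy.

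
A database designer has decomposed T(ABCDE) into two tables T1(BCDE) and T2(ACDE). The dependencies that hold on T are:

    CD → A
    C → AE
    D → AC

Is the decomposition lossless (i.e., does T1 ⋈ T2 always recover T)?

Common attributes: T1 ∩ T2 = {CDE}.
Closure of {CDE}: CD → A applies, adding A. So (CDE)⁺ = {ACDE}.
This closure contains every attribute of T2, so T1 ∩ T2 → T2. The join is lossless.

Yes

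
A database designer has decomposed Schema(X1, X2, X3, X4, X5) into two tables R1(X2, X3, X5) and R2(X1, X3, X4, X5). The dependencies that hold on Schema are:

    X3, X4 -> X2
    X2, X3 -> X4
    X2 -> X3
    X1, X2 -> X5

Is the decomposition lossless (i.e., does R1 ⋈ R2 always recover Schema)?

No

Common attributes: R1 ∩ R2 = {X3, X5}.
No dependency enlarges {X3, X5}, so (X3, X5)⁺ = {X3, X5}.
The closure contains neither all of R1 = {X2, X3, X5} nor all of R2 = {X1, X3, X4, X5}, so the common attributes are not a superkey of either fragment. The join is lossy.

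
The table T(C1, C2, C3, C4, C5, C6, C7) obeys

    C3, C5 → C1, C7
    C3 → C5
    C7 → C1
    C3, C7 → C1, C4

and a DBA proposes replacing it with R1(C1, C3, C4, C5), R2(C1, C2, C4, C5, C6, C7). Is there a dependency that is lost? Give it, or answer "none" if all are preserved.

Check C3, C5 → C1, C7: no single fragment contains all of {C1, C3, C5, C7}, and the restricted closure of {C3, C5} across the fragments never reaches {C1, C7}.
C3 → C5 is preserved.
C7 → C1 is preserved.
C3, C7 → C1, C4 is preserved.

C3, C5 → C1, C7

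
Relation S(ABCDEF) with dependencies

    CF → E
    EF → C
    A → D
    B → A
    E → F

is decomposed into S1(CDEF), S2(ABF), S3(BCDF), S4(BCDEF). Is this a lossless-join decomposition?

Chase test. Columns are ABCDEF; row i has aⱼ where attribute j ∈ Si, else bᵢⱼ.
Initial tableau (one row per fragment):
  row 1: b11 b12 a3 a4 a5 a6
  row 2: a1 a2 b23 b24 b25 a6
  row 3: b31 a2 a3 a4 b35 a6
  row 4: b41 a2 a3 a4 a5 a6
Rows 1 and 3 agree on CF; apply CF→E and equate their E entries.
Rows 2 and 3 agree on B; apply B→A and equate their A entries.
Rows 2 and 4 agree on B; apply B→A and equate their A entries.
Rows 2 and 3 agree on A; apply A→D and equate their D entries.
Row 3 is now all distinguished symbols — the join is lossless.

Yes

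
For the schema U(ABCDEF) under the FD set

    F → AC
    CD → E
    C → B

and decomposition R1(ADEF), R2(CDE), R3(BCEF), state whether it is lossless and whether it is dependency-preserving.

lossless and dependency-preserving

Lossless test (chase): Rows 1 and 3 agree on F; apply F→AC and equate their AC entries. Rows 1 and 2 agree on C; apply C→B and equate their B entries. Rows 1 and 3 agree on C; apply C→B and equate their B entries. Row 1 is now all distinguished symbols — the join is lossless.
Dependency preservation: F → AC is not contained in any single fragment, but the restricted closure of its left-hand side across the fragments still reaches the right-hand side; the remaining FDs each lie inside some fragment. All dependencies are preserved.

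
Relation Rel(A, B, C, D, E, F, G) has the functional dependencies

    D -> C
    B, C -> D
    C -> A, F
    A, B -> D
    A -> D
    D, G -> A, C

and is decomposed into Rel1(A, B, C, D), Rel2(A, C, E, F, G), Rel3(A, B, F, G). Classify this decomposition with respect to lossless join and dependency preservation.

lossy but dependency-preserving

Lossless test (chase): Rows 1 and 2 agree on C; apply C→A, F and equate their A, F entries. Rows 1 and 3 agree on A, B; apply A, B→D and equate their D entries. Rows 1 and 2 agree on A; apply A→D and equate their D entries. Rows 2 and 3 agree on D, G; apply D, G→A, C and equate their A, C entries. No row becomes fully distinguished — the join is lossy.
Dependency preservation: D, G → A, C is not contained in any single fragment, but the restricted closure of its left-hand side across the fragments still reaches the right-hand side; the remaining FDs each lie inside some fragment. All dependencies are preserved.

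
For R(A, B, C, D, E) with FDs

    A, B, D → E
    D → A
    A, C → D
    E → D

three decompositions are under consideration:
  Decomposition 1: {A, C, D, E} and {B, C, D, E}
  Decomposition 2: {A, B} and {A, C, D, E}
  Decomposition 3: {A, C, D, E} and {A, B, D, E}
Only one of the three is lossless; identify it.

Decomposition 1

Decomposition 1: common = {C, D, E}, closure = {A, C, D, E} → lossless.
Decomposition 2: common = {A}, closure = {A} → lossy.
Decomposition 3: common = {A, D, E}, closure = {A, D, E} → lossy.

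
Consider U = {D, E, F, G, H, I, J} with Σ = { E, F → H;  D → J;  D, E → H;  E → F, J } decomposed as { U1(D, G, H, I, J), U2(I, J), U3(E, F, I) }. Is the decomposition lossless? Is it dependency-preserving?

Lossless test (chase): applying each FD to every pair of rows produces no changes in the tableau, so no row becomes fully distinguished — the join is lossy.
Dependency preservation: the restricted closure of {E, F} across the fragments never reaches {H}, so E, F → H cannot be enforced without a join — not preserved.

lossy and not dependency-preserving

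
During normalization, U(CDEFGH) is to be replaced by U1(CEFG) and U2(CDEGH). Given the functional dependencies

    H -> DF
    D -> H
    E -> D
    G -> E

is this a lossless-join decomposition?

Common attributes: U1 ∩ U2 = {CEG}.
Closure of {CEG}: E → D applies, adding D; D → H applies, adding H; H → DF applies, adding F. So (CEG)⁺ = {CDEFGH}.
This closure contains every attribute of U1, so U1 ∩ U2 → U1. The join is lossless.

Yes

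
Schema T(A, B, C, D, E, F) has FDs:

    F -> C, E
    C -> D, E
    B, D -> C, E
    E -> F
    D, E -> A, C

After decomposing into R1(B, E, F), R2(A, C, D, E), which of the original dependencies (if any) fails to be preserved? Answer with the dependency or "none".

B, D -> C, E

Check B, D → C, E: no single fragment contains all of {B, C, D, E}, and the restricted closure of {B, D} across the fragments never reaches {C, E}.
F → C, E is preserved.
C → D, E is preserved.
E → F is preserved.
D, E → A, C is preserved.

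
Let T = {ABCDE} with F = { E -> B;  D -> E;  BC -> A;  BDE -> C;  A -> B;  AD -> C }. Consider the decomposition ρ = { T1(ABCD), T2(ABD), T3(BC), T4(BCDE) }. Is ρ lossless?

Yes

Chase test. Columns are ABCDE; row i has aⱼ where attribute j ∈ Ti, else bᵢⱼ.
Initial tableau (one row per fragment):
  row 1: a1 a2 a3 a4 b15
  row 2: a1 a2 b23 a4 b25
  row 3: b31 a2 a3 b34 b35
  row 4: b41 a2 a3 a4 a5
Rows 1 and 2 agree on D; apply D→E and equate their E entries.
Rows 1 and 4 agree on D; apply D→E and equate their E entries.
Rows 1 and 3 agree on BC; apply BC→A and equate their A entries.
Rows 1 and 4 agree on BC; apply BC→A and equate their A entries.
Rows 1 and 2 agree on BDE; apply BDE→C and equate their C entries.
Row 1 is now all distinguished symbols — the join is lossless.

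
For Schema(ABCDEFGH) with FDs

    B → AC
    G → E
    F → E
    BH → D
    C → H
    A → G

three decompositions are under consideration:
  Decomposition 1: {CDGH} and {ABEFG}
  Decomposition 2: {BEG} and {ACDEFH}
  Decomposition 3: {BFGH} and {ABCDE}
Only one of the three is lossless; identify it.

Decomposition 1: common = {G}, closure = {EG} → lossy.
Decomposition 2: common = {E}, closure = {E} → lossy.
Decomposition 3: common = {B}, closure = {ABCDEGH} → lossless.

Decomposition 3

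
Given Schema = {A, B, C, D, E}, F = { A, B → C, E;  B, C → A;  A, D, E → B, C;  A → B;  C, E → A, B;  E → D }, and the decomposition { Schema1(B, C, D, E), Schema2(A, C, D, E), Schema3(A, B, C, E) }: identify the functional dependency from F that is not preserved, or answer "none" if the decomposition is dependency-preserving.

A, B → C, E lies within Schema3.
B, C → A lies within Schema3.
A, D, E → B, C: restricted closure across fragments reaches B, C.
A → B lies within Schema3.
C, E → A, B lies within Schema3.
E → D lies within Schema1.
Every dependency is enforceable on the fragments, so the decomposition is dependency-preserving.

none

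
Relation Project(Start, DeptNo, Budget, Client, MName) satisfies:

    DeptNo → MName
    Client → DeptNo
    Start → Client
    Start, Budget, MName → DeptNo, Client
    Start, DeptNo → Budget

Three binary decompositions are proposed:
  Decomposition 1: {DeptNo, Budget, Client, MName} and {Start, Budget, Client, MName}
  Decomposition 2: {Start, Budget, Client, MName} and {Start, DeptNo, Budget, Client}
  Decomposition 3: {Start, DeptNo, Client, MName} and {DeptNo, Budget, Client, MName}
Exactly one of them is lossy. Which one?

Decomposition 1: common = {Budget, Client, MName}, closure = {DeptNo, Budget, Client, MName} → lossless.
Decomposition 2: common = {Start, Budget, Client}, closure = {Start, DeptNo, Budget, Client, MName} → lossless.
Decomposition 3: common = {DeptNo, Client, MName}, closure = {DeptNo, Client, MName} → lossy.

Decomposition 3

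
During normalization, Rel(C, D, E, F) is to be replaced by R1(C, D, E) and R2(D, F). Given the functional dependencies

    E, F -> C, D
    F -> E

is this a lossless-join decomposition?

No

Common attributes: R1 ∩ R2 = {D}.
No dependency enlarges {D}, so (D)⁺ = {D}.
The closure contains neither all of R1 = {C, D, E} nor all of R2 = {D, F}, so the common attributes are not a superkey of either fragment. The join is lossy.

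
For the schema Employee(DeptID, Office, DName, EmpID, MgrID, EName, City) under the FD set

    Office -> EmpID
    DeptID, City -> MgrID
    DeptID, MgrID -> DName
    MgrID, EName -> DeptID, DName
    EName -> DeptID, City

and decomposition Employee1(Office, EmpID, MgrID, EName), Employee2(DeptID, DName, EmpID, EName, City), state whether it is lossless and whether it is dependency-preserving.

Lossless test: (EmpID, EName)⁺ = {DeptID, DName, EmpID, MgrID, EName, City}, which contains all of one fragment — lossless.
Dependency preservation: the restricted closure of {DeptID, City} across the fragments never reaches {MgrID}, so DeptID, City → MgrID cannot be enforced without a join — not preserved.

lossless but not dependency-preserving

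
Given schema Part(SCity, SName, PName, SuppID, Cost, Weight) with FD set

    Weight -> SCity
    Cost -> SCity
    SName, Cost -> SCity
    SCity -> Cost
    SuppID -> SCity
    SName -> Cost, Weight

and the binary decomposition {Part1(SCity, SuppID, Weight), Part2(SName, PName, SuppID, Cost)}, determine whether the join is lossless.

Common attributes: Part1 ∩ Part2 = {SuppID}.
Closure of {SuppID}: SuppID → SCity applies, adding SCity; SCity → Cost applies, adding Cost. So (SuppID)⁺ = {SCity, SuppID, Cost}.
The closure contains neither all of Part1 = {SCity, SuppID, Weight} nor all of Part2 = {SName, PName, SuppID, Cost}, so the common attributes are not a superkey of either fragment. The join is lossy.

No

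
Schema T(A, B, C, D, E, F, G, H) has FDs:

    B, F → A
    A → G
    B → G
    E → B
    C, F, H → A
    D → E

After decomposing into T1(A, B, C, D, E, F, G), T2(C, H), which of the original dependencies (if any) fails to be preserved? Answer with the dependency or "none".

Check C, F, H → A: no single fragment contains all of {A, C, F, H}, and the restricted closure of {C, F, H} across the fragments never reaches {A}.
B, F → A is preserved.
A → G is preserved.
B → G is preserved.
E → B is preserved.
D → E is preserved.

C, F, H → A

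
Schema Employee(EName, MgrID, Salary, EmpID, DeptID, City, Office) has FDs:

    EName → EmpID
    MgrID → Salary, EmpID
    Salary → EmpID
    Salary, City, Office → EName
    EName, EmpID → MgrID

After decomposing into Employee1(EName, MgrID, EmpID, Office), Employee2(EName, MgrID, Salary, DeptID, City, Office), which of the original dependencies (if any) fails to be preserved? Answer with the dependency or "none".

Salary → EmpID

Check Salary → EmpID: no single fragment contains all of {Salary, EmpID}, and the restricted closure of {Salary} across the fragments never reaches {EmpID}.
EName → EmpID is preserved.
MgrID → Salary, EmpID is preserved.
Salary, City, Office → EName is preserved.
EName, EmpID → MgrID is preserved.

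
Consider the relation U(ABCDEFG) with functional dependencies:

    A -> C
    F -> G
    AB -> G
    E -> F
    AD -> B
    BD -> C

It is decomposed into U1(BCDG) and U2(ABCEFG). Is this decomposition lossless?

Common attributes: U1 ∩ U2 = {BCG}.
No dependency enlarges {BCG}, so (BCG)⁺ = {BCG}.
The closure contains neither all of U1 = {BCDG} nor all of U2 = {ABCEFG}, so the common attributes are not a superkey of either fragment. The join is lossy.

No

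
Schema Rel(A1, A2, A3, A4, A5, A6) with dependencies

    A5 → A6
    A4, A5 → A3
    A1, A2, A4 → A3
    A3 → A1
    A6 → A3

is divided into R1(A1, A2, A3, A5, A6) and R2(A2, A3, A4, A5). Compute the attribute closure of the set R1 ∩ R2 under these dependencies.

R1 ∩ R2 = {A2, A3, A5}.
A5 → A6 applies, adding A6
A3 → A1 applies, adding A1
Closure: {A1, A2, A3, A5, A6}.

A1, A2, A3, A5, A6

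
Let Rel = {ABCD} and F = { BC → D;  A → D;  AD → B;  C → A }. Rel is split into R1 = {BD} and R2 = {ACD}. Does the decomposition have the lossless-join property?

No

Common attributes: R1 ∩ R2 = {D}.
No dependency enlarges {D}, so (D)⁺ = {D}.
The closure contains neither all of R1 = {BD} nor all of R2 = {ACD}, so the common attributes are not a superkey of either fragment. The join is lossy.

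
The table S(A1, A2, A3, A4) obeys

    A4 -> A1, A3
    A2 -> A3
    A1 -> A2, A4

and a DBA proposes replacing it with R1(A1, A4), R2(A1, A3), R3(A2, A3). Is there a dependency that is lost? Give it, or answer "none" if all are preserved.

Check A1 → A2, A4: no single fragment contains all of {A1, A2, A4}, and the restricted closure of {A1} across the fragments never reaches {A2, A4}.
A4 → A1, A3 is preserved.
A2 → A3 is preserved.

A1 -> A2, A4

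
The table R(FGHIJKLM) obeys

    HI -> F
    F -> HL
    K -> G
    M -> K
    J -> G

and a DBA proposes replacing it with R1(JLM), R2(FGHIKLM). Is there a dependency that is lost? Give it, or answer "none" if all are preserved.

J -> G

Check J → G: no single fragment contains all of {GJ}, and the restricted closure of {J} across the fragments never reaches {G}.
HI → F is preserved.
F → HL is preserved.
K → G is preserved.
M → K is preserved.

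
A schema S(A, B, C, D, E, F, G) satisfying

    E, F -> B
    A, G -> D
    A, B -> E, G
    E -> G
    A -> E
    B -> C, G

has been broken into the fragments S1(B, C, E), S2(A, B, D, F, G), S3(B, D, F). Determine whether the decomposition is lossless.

Chase test. Columns are A, B, C, D, E, F, G; row i has aⱼ where attribute j ∈ Si, else bᵢⱼ.
Initial tableau (one row per fragment):
  row 1: b11 a2 a3 b14 a5 b16 b17
  row 2: a1 a2 b23 a4 b25 a6 a7
  row 3: b31 a2 b33 a4 b35 a6 b37
Rows 1 and 2 agree on B; apply B→C, G and equate their C, G entries.
Rows 1 and 3 agree on B; apply B→C, G and equate their C, G entries.
No row becomes fully distinguished — the join is lossy.

No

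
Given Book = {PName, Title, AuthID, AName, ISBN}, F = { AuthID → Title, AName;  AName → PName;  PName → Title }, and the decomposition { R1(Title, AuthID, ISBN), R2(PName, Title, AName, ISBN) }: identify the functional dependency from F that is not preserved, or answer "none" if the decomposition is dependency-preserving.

AuthID → Title, AName

Check AuthID → Title, AName: no single fragment contains all of {Title, AuthID, AName}, and the restricted closure of {AuthID} across the fragments never reaches {Title, AName}.
AName → PName is preserved.
PName → Title is preserved.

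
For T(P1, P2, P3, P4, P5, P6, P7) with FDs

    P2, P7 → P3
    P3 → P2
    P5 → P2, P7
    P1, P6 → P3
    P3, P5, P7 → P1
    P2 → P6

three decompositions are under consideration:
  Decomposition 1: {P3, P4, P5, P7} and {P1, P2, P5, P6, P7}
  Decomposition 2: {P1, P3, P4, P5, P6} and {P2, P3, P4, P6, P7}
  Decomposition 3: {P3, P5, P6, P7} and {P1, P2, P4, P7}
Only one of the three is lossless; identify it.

Decomposition 1: common = {P5, P7}, closure = {P1, P2, P3, P5, P6, P7} → lossless.
Decomposition 2: common = {P3, P4, P6}, closure = {P2, P3, P4, P6} → lossy.
Decomposition 3: common = {P7}, closure = {P7} → lossy.

Decomposition 1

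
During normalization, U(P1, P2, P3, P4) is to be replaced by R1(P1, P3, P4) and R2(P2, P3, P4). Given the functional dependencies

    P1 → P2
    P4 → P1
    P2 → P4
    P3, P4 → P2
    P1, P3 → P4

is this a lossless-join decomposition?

Common attributes: R1 ∩ R2 = {P3, P4}.
Closure of {P3, P4}: P4 → P1 applies, adding P1; P3, P4 → P2 applies, adding P2. So (P3, P4)⁺ = {P1, P2, P3, P4}.
This closure contains every attribute of R1, so R1 ∩ R2 → R1. The join is lossless.

Yes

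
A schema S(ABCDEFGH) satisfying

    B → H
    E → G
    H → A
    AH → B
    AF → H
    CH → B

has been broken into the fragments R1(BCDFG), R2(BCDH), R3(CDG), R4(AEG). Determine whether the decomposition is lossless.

Chase test. Columns are ABCDEFGH; row i has aⱼ where attribute j ∈ Ri, else bᵢⱼ.
Initial tableau (one row per fragment):
  row 1: b11 a2 a3 a4 b15 a6 a7 b18
  row 2: b21 a2 a3 a4 b25 b26 b27 a8
  row 3: b31 b32 a3 a4 b35 b36 a7 b38
  row 4: a1 b42 b43 b44 a5 b46 a7 b48
Rows 1 and 2 agree on B; apply B→H and equate their H entries.
Rows 1 and 2 agree on H; apply H→A and equate their A entries.
No row becomes fully distinguished — the join is lossy.

No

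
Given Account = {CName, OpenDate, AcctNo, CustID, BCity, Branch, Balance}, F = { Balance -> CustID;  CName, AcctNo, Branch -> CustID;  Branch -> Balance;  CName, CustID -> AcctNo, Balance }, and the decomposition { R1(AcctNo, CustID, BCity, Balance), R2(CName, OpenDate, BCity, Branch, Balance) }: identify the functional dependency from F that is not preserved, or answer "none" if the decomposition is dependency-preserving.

CName, CustID -> AcctNo, Balance

Check CName, CustID → AcctNo, Balance: no single fragment contains all of {CName, AcctNo, CustID, Balance}, and the restricted closure of {CName, CustID} across the fragments never reaches {AcctNo, Balance}.
Balance → CustID is preserved.
CName, AcctNo, Branch → CustID is preserved.
Branch → Balance is preserved.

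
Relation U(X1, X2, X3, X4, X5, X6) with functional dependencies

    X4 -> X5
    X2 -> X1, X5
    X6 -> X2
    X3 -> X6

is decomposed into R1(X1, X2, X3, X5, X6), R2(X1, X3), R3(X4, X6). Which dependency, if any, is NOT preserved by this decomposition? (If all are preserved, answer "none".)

Check X4 → X5: no single fragment contains all of {X4, X5}, and the restricted closure of {X4} across the fragments never reaches {X5}.
X2 → X1, X5 is preserved.
X6 → X2 is preserved.
X3 → X6 is preserved.

X4 -> X5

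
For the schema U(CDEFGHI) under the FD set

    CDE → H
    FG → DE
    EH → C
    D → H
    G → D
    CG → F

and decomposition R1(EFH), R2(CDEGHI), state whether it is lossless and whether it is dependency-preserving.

Lossless test: (EH)⁺ = {CEH}, which is a superkey of neither fragment — lossy.
Dependency preservation: the restricted closure of {FG} across the fragments never reaches {DE}, so FG → DE cannot be enforced without a join — not preserved.

lossy and not dependency-preserving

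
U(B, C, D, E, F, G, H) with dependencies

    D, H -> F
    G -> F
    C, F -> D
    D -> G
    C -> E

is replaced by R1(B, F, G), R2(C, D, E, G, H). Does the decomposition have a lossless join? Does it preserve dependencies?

lossy and not dependency-preserving

Lossless test: (G)⁺ = {F, G}, which is a superkey of neither fragment — lossy.
Dependency preservation: the restricted closure of {C, F} across the fragments never reaches {D}, so C, F → D cannot be enforced without a join — not preserved.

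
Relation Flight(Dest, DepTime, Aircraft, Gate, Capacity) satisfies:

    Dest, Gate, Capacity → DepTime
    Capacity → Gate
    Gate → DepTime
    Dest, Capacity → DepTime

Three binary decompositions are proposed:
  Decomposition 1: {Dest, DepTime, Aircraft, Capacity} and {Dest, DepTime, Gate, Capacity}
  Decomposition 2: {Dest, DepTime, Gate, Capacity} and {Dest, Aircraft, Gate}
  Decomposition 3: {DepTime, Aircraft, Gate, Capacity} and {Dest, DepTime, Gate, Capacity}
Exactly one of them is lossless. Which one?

Decomposition 1

Decomposition 1: common = {Dest, DepTime, Capacity}, closure = {Dest, DepTime, Gate, Capacity} → lossless.
Decomposition 2: common = {Dest, Gate}, closure = {Dest, DepTime, Gate} → lossy.
Decomposition 3: common = {DepTime, Gate, Capacity}, closure = {DepTime, Gate, Capacity} → lossy.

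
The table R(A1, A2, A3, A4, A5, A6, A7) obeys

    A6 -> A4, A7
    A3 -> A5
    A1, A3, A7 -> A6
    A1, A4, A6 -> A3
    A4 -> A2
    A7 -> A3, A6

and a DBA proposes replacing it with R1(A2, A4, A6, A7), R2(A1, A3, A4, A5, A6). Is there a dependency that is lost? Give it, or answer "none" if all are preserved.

none

A6 → A4, A7 lies within R1.
A3 → A5 lies within R2.
A1, A3, A7 → A6: restricted closure across fragments reaches A6.
A1, A4, A6 → A3 lies within R2.
A4 → A2 lies within R1.
A7 → A3, A6: restricted closure across fragments reaches A3, A6.
Every dependency is enforceable on the fragments, so the decomposition is dependency-preserving.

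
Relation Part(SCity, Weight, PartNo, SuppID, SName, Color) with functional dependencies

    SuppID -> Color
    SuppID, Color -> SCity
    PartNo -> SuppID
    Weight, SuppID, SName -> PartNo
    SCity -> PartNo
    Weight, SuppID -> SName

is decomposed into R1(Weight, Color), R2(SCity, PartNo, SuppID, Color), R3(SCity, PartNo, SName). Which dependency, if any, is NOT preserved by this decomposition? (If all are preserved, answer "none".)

Weight, SuppID -> SName

Check Weight, SuppID → SName: no single fragment contains all of {Weight, SuppID, SName}, and the restricted closure of {Weight, SuppID} across the fragments never reaches {SName}.
SuppID → Color is preserved.
SuppID, Color → SCity is preserved.
PartNo → SuppID is preserved.
Weight, SuppID, SName → PartNo is preserved.
SCity → PartNo is preserved.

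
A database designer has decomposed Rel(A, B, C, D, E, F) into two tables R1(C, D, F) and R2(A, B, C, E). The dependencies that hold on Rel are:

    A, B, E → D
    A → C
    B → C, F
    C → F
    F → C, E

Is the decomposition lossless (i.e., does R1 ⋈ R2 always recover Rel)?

No

Common attributes: R1 ∩ R2 = {C}.
Closure of {C}: C → F applies, adding F; F → C, E applies, adding E. So (C)⁺ = {C, E, F}.
The closure contains neither all of R1 = {C, D, F} nor all of R2 = {A, B, C, E}, so the common attributes are not a superkey of either fragment. The join is lossy.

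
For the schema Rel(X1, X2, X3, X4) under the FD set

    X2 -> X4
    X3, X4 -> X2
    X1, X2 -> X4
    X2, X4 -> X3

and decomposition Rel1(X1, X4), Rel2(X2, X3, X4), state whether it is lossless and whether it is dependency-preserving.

lossy but dependency-preserving

Lossless test: (X4)⁺ = {X4}, which is a superkey of neither fragment — lossy.
Dependency preservation: X1, X2 → X4 is not contained in any single fragment, but the restricted closure of its left-hand side across the fragments still reaches the right-hand side; the remaining FDs each lie inside some fragment. All dependencies are preserved.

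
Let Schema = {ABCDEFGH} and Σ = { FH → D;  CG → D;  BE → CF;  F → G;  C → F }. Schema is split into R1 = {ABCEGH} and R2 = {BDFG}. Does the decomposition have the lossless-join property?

No

Common attributes: R1 ∩ R2 = {BG}.
No dependency enlarges {BG}, so (BG)⁺ = {BG}.
The closure contains neither all of R1 = {ABCEGH} nor all of R2 = {BDFG}, so the common attributes are not a superkey of either fragment. The join is lossy.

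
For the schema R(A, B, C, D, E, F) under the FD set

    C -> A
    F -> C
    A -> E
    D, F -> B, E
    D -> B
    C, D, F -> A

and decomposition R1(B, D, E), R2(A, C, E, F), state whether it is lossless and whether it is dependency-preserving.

lossy but dependency-preserving

Lossless test: (E)⁺ = {E}, which is a superkey of neither fragment — lossy.
Dependency preservation: D, F → B, E; C, D, F → A are not contained in any single fragment, but the restricted closure of each left-hand side across the fragments still reaches the right-hand side; the remaining FDs each lie inside some fragment. All dependencies are preserved.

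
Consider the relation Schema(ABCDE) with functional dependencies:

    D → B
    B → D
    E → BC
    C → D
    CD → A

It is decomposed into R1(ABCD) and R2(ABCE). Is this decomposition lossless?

Common attributes: R1 ∩ R2 = {ABC}.
Closure of {ABC}: B → D applies, adding D. So (ABC)⁺ = {ABCD}.
This closure contains every attribute of R1, so R1 ∩ R2 → R1. The join is lossless.

Yes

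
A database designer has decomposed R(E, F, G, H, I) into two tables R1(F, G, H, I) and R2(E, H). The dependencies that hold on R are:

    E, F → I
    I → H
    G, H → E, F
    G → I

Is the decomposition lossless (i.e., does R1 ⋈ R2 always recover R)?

No

Common attributes: R1 ∩ R2 = {H}.
No dependency enlarges {H}, so (H)⁺ = {H}.
The closure contains neither all of R1 = {F, G, H, I} nor all of R2 = {E, H}, so the common attributes are not a superkey of either fragment. The join is lossy.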